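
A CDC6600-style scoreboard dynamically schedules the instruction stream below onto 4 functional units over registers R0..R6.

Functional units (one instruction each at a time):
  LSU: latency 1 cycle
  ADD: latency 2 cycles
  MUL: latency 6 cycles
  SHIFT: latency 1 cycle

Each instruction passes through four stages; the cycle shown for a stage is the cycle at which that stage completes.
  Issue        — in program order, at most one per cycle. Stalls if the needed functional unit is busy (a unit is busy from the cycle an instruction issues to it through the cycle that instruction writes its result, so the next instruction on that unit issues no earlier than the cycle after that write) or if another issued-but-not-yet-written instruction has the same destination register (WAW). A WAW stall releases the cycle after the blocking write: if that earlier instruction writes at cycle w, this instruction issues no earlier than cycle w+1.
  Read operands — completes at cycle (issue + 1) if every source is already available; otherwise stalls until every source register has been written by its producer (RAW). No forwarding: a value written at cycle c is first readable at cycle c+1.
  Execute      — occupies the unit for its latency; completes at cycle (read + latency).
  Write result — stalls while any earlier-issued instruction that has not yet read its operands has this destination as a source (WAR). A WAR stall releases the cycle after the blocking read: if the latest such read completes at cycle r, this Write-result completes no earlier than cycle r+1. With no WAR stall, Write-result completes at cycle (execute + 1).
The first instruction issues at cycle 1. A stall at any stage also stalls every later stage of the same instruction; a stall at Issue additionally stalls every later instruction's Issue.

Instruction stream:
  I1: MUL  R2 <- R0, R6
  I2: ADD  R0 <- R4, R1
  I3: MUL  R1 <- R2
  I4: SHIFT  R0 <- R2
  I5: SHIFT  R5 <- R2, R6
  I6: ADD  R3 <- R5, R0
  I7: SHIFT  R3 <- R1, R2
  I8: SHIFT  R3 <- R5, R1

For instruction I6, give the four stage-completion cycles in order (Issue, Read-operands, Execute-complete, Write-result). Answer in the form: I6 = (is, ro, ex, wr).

t=1  I1 issues→MUL
t=2  I1 reads, I2 issues→ADD
t=3  I2 reads
t=5  I2 exec-done
t=6  I2 writes R0
t=8  I1 exec-done
t=9  I1 writes R2
t=10  I3 issues→MUL
t=11  I3 reads, I4 issues→SHIFT
t=12  I4 reads
t=13  I4 exec-done
t=14  I4 writes R0
t=15  I5 issues→SHIFT
t=16  I5 reads, I6 issues→ADD
t=17  I3 exec-done, I5 exec-done
t=18  I3 writes R1, I5 writes R5
t=19  I6 reads
t=21  I6 exec-done
t=22  I6 writes R3
t=23  I7 issues→SHIFT
t=24  I7 reads
t=25  I7 exec-done
t=26  I7 writes R3
t=27  I8 issues→SHIFT
t=28  I8 reads
t=29  I8 exec-done
t=30  I8 writes R3

I6 = (16, 19, 21, 22)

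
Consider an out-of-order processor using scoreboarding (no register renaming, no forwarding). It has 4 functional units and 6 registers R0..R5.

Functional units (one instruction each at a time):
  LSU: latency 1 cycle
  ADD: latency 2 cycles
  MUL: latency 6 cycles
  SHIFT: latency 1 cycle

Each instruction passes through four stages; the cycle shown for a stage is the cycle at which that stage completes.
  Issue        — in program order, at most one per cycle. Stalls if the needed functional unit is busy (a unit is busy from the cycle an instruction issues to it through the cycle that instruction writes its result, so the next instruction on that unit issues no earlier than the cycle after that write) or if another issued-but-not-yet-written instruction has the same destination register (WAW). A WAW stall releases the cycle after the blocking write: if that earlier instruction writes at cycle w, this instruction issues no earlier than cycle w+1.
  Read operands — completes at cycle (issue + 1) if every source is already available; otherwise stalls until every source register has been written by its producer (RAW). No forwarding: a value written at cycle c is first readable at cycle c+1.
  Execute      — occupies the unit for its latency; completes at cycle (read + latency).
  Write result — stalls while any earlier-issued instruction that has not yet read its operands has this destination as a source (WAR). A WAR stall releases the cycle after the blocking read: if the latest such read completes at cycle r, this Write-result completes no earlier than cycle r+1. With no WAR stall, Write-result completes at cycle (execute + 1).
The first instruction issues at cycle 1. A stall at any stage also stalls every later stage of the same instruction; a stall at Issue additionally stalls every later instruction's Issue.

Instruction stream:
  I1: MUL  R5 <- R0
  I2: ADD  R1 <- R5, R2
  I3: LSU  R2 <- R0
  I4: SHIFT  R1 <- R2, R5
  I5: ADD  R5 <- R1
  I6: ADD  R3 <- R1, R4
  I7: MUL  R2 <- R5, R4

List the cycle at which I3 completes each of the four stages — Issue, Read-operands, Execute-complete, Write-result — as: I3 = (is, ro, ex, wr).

I3 = (3, 4, 5, 11)

I1  is:1  ro:2  ex:8  wr:9
I2  is:2  ro:10  ex:12  wr:13  — RAW R5: wait I1 write@9
I3  is:3  ro:4  ex:5  wr:11  — WAR R2: wait I2 read@10
I4  is:14  ro:15  ex:16  wr:17  — WAW R1: wait I2 write@13
I5  is:15  ro:18  ex:20  wr:21  — RAW R1: wait I4 write@17
I6  is:22  ro:23  ex:25  wr:26  — struct: ADD busy until I5 writes@21
I7  is:23  ro:24  ex:30  wr:31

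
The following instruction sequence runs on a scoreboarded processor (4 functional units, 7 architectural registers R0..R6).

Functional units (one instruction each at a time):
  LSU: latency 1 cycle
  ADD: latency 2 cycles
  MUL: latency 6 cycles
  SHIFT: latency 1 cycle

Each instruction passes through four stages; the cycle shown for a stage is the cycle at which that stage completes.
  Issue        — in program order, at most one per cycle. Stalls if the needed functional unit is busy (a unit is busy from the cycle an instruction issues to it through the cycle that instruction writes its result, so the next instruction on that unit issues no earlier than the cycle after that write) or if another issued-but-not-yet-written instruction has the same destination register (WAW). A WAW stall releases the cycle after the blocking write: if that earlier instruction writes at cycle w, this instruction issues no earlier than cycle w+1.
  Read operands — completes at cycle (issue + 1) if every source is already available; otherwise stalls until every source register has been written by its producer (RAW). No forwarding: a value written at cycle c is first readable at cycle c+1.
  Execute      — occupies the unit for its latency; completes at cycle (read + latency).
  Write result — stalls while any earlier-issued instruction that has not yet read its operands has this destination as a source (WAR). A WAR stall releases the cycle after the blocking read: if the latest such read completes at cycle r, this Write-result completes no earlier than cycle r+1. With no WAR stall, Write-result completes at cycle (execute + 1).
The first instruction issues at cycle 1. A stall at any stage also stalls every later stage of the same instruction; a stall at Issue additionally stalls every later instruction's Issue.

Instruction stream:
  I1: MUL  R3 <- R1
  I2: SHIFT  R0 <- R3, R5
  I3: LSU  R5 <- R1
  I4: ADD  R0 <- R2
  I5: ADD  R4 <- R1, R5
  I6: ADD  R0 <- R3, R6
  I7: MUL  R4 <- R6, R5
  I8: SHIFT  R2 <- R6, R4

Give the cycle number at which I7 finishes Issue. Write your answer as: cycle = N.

t=1  I1→MUL
t=2  I1 RO; I2→SHIFT
t=3  I3→LSU
t=4  I3 RO
t=5  I3 EX
t=8  I1 EX
t=9  I1 WR R3
t=10  I2 RO
t=11  I2 EX; I3 WR R5
t=12  I2 WR R0
t=13  I4→ADD
t=14  I4 RO
t=16  I4 EX
t=17  I4 WR R0
t=18  I5→ADD
t=19  I5 RO
t=21  I5 EX
t=22  I5 WR R4
t=23  I6→ADD
t=24  I6 RO; I7→MUL
t=25  I7 RO; I8→SHIFT
t=26  I6 EX
t=27  I6 WR R0
t=31  I7 EX
t=32  I7 WR R4
t=33  I8 RO
t=34  I8 EX
t=35  I8 WR R2

cycle = 24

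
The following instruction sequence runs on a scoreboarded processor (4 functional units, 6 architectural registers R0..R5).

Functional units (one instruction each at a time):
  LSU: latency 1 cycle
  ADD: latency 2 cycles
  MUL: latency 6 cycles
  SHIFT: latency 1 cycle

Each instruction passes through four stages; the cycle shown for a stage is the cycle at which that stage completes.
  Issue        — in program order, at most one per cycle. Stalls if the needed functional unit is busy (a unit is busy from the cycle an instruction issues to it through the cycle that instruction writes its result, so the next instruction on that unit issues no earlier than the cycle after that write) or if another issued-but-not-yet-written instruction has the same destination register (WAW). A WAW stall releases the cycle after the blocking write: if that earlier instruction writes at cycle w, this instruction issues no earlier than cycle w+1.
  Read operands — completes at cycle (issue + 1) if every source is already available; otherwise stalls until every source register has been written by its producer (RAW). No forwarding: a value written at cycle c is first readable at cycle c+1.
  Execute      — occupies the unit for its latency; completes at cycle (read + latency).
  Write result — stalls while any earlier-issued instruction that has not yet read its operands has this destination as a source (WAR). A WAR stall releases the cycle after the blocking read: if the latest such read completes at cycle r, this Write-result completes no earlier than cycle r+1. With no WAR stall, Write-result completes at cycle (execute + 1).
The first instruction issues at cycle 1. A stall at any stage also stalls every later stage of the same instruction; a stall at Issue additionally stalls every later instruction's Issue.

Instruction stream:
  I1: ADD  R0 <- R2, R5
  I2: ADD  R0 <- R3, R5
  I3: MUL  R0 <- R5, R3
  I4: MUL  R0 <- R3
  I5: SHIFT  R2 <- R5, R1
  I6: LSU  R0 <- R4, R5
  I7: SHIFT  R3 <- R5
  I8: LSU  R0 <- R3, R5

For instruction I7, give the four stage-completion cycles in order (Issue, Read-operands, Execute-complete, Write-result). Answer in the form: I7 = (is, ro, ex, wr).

  I1 | 1 | 2 | 4 | 5
  I2 | 6 | 7 | 9 | 10   struct: ADD busy until I1 writes@5
  I3 | 11 | 12 | 18 | 19   WAW R0: wait I2 write@10
  I4 | 20 | 21 | 27 | 28   struct: MUL busy until I3 writes@19
  I5 | 21 | 22 | 23 | 24
  I6 | 29 | 30 | 31 | 32   WAW R0: wait I4 write@28
  I7 | 30 | 31 | 32 | 33
  I8 | 33 | 34 | 35 | 36   struct: LSU busy until I6 writes@32

I7 = (30, 31, 32, 33)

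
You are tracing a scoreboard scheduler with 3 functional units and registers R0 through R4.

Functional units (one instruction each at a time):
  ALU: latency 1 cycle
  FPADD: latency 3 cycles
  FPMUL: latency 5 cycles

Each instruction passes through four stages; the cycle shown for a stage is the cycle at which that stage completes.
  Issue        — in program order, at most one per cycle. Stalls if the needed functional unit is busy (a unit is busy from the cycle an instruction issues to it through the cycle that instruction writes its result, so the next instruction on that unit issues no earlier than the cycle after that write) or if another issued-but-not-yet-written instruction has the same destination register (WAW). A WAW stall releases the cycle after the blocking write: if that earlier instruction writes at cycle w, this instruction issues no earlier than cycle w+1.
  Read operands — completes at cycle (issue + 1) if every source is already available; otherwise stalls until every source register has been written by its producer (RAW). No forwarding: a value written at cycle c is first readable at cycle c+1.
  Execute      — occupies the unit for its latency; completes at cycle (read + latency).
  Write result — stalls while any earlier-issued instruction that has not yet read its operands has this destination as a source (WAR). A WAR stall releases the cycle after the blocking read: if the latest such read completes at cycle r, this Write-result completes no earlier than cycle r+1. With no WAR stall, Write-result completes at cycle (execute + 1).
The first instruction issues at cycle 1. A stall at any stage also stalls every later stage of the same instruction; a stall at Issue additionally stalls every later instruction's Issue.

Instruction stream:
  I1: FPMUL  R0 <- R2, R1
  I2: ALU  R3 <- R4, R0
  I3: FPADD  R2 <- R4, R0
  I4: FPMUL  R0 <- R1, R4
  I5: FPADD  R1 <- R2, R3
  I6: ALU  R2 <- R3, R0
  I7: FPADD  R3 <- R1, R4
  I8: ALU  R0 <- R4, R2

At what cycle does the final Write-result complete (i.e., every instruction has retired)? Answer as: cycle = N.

cycle 1: I1→FPMUL
cycle 2: I1 RO | I2→ALU
cycle 3: I3→FPADD
cycle 7: I1 EX
cycle 8: I1 WR R0
cycle 9: I2 RO | I3 RO | I4→FPMUL
cycle 10: I2 EX | I4 RO
cycle 11: I2 WR R3
cycle 12: I3 EX
cycle 13: I3 WR R2
cycle 14: I5→FPADD
cycle 15: I4 EX | I5 RO | I6→ALU
cycle 16: I4 WR R0
cycle 17: I6 RO
cycle 18: I5 EX | I6 EX
cycle 19: I5 WR R1 | I6 WR R2
cycle 20: I7→FPADD
cycle 21: I7 RO | I8→ALU
cycle 22: I8 RO
cycle 23: I8 EX
cycle 24: I7 EX | I8 WR R0
cycle 25: I7 WR R3

cycle = 25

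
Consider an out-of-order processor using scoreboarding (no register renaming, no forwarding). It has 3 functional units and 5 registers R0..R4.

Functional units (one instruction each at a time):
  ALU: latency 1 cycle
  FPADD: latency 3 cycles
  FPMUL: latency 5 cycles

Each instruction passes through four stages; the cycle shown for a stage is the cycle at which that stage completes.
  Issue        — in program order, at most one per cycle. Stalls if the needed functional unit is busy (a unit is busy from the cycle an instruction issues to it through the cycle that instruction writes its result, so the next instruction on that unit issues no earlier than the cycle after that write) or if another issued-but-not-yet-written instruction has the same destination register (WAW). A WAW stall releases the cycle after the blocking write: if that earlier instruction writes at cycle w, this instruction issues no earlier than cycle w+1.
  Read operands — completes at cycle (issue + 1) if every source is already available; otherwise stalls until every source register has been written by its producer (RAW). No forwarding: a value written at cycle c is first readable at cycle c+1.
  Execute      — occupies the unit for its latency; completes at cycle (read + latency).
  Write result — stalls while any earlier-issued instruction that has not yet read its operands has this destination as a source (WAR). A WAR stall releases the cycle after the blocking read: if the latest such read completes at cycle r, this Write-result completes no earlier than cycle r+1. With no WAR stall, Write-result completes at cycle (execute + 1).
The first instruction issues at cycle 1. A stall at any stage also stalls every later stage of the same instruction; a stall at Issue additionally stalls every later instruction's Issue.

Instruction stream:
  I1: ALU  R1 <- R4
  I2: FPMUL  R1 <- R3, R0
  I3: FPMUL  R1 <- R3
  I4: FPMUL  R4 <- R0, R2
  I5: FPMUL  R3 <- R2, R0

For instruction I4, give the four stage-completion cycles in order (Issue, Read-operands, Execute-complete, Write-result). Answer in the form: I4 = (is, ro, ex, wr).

I4 = (21, 22, 27, 28)

[I1] 1/2/3/4
[I2] 5/6/11/12  (WAW R1: wait I1 write@4)
[I3] 13/14/19/20  (struct: FPMUL busy until I2 writes@12)
[I4] 21/22/27/28  (struct: FPMUL busy until I3 writes@20)
[I5] 29/30/35/36  (struct: FPMUL busy until I4 writes@28)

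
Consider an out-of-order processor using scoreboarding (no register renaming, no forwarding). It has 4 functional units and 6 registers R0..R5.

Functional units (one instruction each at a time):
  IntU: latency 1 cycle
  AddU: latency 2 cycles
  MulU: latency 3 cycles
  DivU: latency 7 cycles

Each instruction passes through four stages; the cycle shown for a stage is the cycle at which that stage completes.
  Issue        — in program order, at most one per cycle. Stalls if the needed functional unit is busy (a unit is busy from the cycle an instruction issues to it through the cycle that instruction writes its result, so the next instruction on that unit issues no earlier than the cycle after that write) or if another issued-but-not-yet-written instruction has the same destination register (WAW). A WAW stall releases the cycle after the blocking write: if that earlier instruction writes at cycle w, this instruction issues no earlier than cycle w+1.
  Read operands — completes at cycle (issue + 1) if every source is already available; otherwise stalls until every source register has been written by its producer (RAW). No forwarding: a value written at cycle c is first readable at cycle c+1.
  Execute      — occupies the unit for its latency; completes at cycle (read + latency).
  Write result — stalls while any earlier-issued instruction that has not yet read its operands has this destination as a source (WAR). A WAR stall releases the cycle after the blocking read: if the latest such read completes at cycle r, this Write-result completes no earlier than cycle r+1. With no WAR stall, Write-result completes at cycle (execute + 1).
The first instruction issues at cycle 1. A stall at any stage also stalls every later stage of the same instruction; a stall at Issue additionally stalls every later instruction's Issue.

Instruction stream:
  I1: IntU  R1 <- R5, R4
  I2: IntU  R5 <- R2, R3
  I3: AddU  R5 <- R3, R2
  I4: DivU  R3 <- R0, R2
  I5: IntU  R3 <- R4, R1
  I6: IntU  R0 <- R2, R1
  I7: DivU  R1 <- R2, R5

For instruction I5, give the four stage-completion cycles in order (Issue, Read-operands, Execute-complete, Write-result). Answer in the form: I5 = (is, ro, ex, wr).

[1] I1→IntU
[2] I1 RO
[3] I1 EX
[4] I1 WR R1
[5] I2→IntU
[6] I2 RO
[7] I2 EX
[8] I2 WR R5
[9] I3→AddU
[10] I3 RO, I4→DivU
[11] I4 RO
[12] I3 EX
[13] I3 WR R5
[18] I4 EX
[19] I4 WR R3
[20] I5→IntU
[21] I5 RO
[22] I5 EX
[23] I5 WR R3
[24] I6→IntU
[25] I6 RO, I7→DivU
[26] I6 EX, I7 RO
[27] I6 WR R0
[33] I7 EX
[34] I7 WR R1

I5 = (20, 21, 22, 23)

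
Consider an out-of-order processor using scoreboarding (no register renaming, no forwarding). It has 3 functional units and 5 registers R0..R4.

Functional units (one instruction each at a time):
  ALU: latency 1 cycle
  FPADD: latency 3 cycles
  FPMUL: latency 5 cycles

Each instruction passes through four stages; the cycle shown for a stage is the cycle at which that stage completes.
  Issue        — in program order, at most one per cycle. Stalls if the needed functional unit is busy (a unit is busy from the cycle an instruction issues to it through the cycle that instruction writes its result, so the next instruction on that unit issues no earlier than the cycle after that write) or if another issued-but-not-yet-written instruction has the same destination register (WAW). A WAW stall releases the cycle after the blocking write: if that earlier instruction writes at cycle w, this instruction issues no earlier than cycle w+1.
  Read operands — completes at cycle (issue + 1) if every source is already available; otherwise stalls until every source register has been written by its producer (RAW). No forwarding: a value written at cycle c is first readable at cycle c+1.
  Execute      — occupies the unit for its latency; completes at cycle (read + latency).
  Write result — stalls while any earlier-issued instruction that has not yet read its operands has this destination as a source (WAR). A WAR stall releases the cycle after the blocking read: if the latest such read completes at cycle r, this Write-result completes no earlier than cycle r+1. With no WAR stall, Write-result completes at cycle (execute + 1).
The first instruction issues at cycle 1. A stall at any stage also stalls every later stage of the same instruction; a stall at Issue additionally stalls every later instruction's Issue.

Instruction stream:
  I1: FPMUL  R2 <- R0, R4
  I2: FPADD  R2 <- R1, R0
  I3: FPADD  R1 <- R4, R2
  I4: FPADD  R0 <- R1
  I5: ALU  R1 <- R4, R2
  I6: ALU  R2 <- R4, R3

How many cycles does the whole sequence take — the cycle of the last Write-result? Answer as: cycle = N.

cycle = 29

c1: I1 dispatched to FPMUL
c2: I1 operands ready
c7: I1 complete
c8: R2←I1
c9: I2 dispatched to FPADD
c10: I2 operands ready
c13: I2 complete
c14: R2←I2
c15: I3 dispatched to FPADD
c16: I3 operands ready
c19: I3 complete
c20: R1←I3
c21: I4 dispatched to FPADD
c22: I4 operands ready, I5 dispatched to ALU
c23: I5 operands ready
c24: I5 complete
c25: I4 complete, R1←I5
c26: R0←I4, I6 dispatched to ALU
c27: I6 operands ready
c28: I6 complete
c29: R2←I6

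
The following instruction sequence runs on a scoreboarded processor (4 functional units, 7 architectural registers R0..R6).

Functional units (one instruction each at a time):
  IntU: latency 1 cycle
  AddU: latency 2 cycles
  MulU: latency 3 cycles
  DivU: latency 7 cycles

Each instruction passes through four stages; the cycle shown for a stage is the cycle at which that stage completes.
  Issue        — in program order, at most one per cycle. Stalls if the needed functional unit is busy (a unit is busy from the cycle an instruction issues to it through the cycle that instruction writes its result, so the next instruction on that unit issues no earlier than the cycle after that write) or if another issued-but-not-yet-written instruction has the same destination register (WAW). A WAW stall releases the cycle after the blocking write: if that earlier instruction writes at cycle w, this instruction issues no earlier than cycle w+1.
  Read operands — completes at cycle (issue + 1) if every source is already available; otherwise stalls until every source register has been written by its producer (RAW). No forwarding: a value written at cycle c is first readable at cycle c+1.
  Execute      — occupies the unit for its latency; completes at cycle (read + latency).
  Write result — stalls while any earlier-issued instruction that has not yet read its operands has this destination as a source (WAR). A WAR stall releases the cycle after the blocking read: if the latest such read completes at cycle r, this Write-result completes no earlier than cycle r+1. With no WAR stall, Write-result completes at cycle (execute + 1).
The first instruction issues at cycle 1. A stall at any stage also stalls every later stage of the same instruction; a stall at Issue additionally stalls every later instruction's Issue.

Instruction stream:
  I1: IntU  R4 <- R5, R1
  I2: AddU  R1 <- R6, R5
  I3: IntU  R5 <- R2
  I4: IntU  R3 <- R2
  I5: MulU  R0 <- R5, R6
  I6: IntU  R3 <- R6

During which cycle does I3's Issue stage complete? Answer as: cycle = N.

I1: IS=1 RO=2 EX=3 WR=4
I2: IS=2 RO=3 EX=5 WR=6
I3: IS=5 RO=6 EX=7 WR=8  [struct: IntU busy until I1 writes@4]
I4: IS=9 RO=10 EX=11 WR=12  [struct: IntU busy until I3 writes@8]
I5: IS=10 RO=11 EX=14 WR=15
I6: IS=13 RO=14 EX=15 WR=16  [struct: IntU busy until I4 writes@12]

cycle = 5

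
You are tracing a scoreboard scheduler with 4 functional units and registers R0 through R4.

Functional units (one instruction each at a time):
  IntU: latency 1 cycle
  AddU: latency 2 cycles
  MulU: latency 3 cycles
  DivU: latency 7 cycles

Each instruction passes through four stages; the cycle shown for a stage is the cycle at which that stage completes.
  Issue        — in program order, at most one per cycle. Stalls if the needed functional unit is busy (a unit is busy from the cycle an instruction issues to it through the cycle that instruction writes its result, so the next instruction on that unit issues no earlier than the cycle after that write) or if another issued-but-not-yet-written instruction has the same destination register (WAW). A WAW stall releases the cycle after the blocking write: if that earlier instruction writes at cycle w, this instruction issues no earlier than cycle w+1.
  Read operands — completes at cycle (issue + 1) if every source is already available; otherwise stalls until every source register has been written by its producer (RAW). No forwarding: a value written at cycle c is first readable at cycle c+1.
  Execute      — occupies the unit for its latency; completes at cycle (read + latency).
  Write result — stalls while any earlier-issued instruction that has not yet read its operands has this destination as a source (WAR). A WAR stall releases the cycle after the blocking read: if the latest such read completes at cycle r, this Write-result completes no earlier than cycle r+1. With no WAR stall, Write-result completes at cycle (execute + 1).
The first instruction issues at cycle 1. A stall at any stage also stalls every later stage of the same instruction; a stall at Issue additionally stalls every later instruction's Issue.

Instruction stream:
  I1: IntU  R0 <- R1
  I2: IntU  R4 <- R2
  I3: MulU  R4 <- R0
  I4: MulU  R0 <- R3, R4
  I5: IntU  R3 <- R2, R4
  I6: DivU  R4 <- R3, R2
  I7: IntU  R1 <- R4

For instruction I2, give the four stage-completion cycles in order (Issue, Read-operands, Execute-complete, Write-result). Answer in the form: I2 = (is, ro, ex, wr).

I2 = (5, 6, 7, 8)

[I1] 1/2/3/4
[I2] 5/6/7/8  (struct: IntU busy until I1 writes@4)
[I3] 9/10/13/14  (WAW R4: wait I2 write@8)
[I4] 15/16/19/20  (struct: MulU busy until I3 writes@14)
[I5] 16/17/18/19
[I6] 17/20/27/28  (RAW R3: wait I5 write@19)
[I7] 20/29/30/31  (struct: IntU busy until I5 writes@19; RAW R4: wait I6 write@28)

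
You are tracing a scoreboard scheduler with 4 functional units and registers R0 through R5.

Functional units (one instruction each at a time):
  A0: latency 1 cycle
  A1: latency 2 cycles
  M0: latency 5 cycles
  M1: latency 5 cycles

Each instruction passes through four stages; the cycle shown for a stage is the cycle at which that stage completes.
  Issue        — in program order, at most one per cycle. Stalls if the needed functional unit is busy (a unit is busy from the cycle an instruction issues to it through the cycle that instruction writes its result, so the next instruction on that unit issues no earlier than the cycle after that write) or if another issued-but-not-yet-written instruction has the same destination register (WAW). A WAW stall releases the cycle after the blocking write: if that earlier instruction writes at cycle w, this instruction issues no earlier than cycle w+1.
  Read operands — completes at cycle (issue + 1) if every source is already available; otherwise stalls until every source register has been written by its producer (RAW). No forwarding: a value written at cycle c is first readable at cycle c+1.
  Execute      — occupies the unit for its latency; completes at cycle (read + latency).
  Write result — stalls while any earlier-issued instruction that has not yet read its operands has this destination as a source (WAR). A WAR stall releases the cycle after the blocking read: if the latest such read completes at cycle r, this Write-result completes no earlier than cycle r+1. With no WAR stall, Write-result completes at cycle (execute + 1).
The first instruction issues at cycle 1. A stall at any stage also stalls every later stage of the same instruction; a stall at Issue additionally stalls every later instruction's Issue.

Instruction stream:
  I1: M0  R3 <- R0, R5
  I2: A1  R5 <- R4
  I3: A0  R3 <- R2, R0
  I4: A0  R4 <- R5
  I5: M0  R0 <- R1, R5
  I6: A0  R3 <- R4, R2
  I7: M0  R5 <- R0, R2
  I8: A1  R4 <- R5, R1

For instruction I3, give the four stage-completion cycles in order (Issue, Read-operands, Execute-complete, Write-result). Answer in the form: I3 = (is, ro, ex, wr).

I3 = (9, 10, 11, 12)

cycle 1: I1→M0
cycle 2: I1 RO, I2→A1
cycle 3: I2 RO
cycle 5: I2 EX
cycle 6: I2 WR R5
cycle 7: I1 EX
cycle 8: I1 WR R3
cycle 9: I3→A0
cycle 10: I3 RO
cycle 11: I3 EX
cycle 12: I3 WR R3
cycle 13: I4→A0
cycle 14: I4 RO, I5→M0
cycle 15: I4 EX, I5 RO
cycle 16: I4 WR R4
cycle 17: I6→A0
cycle 18: I6 RO
cycle 19: I6 EX
cycle 20: I5 EX, I6 WR R3
cycle 21: I5 WR R0
cycle 22: I7→M0
cycle 23: I7 RO, I8→A1
cycle 28: I7 EX
cycle 29: I7 WR R5
cycle 30: I8 RO
cycle 32: I8 EX
cycle 33: I8 WR R4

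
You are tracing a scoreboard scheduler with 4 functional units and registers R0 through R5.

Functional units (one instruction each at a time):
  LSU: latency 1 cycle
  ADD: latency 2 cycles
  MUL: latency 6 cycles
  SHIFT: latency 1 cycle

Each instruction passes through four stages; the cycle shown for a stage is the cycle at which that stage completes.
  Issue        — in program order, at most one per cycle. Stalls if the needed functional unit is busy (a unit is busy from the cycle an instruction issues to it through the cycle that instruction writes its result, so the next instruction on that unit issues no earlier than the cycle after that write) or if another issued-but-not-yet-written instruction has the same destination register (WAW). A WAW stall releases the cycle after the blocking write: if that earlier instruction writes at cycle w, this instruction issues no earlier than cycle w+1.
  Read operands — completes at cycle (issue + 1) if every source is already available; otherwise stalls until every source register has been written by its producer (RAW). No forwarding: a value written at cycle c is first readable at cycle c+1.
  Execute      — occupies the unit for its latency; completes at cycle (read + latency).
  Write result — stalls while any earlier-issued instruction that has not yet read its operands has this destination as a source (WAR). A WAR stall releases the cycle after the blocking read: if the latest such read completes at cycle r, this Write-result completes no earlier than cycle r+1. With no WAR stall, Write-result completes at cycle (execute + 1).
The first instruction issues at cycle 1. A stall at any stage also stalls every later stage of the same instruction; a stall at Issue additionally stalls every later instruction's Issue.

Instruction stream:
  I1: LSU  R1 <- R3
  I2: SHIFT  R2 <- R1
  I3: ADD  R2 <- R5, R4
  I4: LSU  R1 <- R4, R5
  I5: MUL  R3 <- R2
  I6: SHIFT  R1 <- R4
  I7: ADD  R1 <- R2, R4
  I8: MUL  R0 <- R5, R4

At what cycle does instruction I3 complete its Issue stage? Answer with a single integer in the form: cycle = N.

[I1] 1/2/3/4
[I2] 2/5/6/7  (RAW R1: wait I1 write@4)
[I3] 8/9/11/12  (WAW R2: wait I2 write@7)
[I4] 9/10/11/12
[I5] 10/13/19/20  (RAW R2: wait I3 write@12)
[I6] 13/14/15/16  (WAW R1: wait I4 write@12)
[I7] 17/18/20/21  (WAW R1: wait I6 write@16)
[I8] 21/22/28/29  (struct: MUL busy until I5 writes@20)

cycle = 8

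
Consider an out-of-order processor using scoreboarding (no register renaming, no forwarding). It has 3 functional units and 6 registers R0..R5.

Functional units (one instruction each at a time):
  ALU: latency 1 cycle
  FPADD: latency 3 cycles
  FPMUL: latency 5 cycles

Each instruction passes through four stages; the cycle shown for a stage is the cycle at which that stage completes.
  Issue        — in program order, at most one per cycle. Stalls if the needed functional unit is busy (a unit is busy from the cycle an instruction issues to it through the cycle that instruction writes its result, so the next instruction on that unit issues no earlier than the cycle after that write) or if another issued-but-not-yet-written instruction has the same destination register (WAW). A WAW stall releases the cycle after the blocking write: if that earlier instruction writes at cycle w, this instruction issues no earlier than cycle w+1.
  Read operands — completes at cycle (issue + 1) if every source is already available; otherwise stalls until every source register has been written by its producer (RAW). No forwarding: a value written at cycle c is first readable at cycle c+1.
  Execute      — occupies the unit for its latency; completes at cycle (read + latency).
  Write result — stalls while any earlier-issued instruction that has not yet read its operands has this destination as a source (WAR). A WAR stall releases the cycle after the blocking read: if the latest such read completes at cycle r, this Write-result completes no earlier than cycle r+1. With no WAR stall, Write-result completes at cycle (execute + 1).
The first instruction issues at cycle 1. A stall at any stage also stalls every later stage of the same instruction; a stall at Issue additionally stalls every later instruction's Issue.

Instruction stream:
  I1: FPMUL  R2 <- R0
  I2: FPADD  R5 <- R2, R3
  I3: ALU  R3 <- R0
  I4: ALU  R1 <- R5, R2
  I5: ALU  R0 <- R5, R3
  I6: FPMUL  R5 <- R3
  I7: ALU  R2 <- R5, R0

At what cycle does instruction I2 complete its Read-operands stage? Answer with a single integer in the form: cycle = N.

cycle = 9

cycle 1: I1→FPMUL
cycle 2: I1 RO | I2→FPADD
cycle 3: I3→ALU
cycle 4: I3 RO
cycle 5: I3 EX
cycle 7: I1 EX
cycle 8: I1 WR R2
cycle 9: I2 RO
cycle 10: I3 WR R3
cycle 11: I4→ALU
cycle 12: I2 EX
cycle 13: I2 WR R5
cycle 14: I4 RO
cycle 15: I4 EX
cycle 16: I4 WR R1
cycle 17: I5→ALU
cycle 18: I5 RO | I6→FPMUL
cycle 19: I5 EX | I6 RO
cycle 20: I5 WR R0
cycle 21: I7→ALU
cycle 24: I6 EX
cycle 25: I6 WR R5
cycle 26: I7 RO
cycle 27: I7 EX
cycle 28: I7 WR R2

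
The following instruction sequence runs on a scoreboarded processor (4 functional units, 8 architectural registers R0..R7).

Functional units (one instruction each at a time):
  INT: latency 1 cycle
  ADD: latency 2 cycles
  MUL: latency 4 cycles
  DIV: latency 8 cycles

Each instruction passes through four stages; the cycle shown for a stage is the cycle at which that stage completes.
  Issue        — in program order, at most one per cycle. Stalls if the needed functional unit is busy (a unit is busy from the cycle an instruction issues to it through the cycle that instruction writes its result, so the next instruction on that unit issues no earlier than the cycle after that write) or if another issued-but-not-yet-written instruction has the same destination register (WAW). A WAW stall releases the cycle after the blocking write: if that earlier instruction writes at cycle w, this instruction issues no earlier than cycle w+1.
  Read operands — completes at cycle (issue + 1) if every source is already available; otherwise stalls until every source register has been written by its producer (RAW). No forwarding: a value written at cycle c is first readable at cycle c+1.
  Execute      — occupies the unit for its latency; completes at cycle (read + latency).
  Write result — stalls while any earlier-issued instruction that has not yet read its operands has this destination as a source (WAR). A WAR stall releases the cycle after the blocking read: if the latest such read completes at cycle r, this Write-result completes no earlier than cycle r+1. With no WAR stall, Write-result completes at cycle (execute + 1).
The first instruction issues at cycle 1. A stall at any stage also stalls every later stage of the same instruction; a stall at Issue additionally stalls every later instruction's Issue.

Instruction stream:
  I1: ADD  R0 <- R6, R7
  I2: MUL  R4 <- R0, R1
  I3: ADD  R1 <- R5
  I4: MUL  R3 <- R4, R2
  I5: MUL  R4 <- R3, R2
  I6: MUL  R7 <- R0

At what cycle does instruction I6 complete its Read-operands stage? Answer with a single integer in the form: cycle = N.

cycle = 27

[1] issue I1 (ADD)
[2] I1 read-ops; issue I2 (MUL)
[4] I1 finished on ADD
[5] I1→R0
[6] I2 read-ops; issue I3 (ADD)
[7] I3 read-ops
[9] I3 finished on ADD
[10] I2 finished on MUL; I3→R1
[11] I2→R4
[12] issue I4 (MUL)
[13] I4 read-ops
[17] I4 finished on MUL
[18] I4→R3
[19] issue I5 (MUL)
[20] I5 read-ops
[24] I5 finished on MUL
[25] I5→R4
[26] issue I6 (MUL)
[27] I6 read-ops
[31] I6 finished on MUL
[32] I6→R7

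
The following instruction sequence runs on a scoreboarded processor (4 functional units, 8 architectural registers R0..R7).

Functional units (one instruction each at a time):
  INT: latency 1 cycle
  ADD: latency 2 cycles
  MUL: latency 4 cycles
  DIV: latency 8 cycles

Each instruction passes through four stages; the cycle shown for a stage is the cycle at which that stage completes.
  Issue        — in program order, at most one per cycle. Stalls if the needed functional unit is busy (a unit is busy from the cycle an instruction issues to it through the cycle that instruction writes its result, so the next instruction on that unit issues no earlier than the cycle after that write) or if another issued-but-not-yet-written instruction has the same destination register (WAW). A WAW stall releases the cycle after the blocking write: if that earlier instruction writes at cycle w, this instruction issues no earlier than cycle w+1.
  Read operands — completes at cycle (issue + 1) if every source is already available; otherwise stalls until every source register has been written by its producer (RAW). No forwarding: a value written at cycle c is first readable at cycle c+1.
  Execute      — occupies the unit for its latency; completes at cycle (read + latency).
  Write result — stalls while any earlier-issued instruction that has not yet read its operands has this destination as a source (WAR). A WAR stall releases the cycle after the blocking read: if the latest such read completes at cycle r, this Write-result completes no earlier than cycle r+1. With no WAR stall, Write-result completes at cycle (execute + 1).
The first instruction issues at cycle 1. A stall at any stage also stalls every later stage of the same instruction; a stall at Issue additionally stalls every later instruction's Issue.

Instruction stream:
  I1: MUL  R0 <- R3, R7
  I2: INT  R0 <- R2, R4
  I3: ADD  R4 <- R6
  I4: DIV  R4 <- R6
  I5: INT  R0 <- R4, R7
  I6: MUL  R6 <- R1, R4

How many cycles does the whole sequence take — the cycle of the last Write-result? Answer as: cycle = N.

cycle = 30

c1: issue I1 (MUL)
c2: I1 read-ops
c6: I1 finished on MUL
c7: I1→R0
c8: issue I2 (INT)
c9: I2 read-ops · issue I3 (ADD)
c10: I2 finished on INT · I3 read-ops
c11: I2→R0
c12: I3 finished on ADD
c13: I3→R4
c14: issue I4 (DIV)
c15: I4 read-ops · issue I5 (INT)
c16: issue I6 (MUL)
c23: I4 finished on DIV
c24: I4→R4
c25: I5 read-ops · I6 read-ops
c26: I5 finished on INT
c27: I5→R0
c29: I6 finished on MUL
c30: I6→R6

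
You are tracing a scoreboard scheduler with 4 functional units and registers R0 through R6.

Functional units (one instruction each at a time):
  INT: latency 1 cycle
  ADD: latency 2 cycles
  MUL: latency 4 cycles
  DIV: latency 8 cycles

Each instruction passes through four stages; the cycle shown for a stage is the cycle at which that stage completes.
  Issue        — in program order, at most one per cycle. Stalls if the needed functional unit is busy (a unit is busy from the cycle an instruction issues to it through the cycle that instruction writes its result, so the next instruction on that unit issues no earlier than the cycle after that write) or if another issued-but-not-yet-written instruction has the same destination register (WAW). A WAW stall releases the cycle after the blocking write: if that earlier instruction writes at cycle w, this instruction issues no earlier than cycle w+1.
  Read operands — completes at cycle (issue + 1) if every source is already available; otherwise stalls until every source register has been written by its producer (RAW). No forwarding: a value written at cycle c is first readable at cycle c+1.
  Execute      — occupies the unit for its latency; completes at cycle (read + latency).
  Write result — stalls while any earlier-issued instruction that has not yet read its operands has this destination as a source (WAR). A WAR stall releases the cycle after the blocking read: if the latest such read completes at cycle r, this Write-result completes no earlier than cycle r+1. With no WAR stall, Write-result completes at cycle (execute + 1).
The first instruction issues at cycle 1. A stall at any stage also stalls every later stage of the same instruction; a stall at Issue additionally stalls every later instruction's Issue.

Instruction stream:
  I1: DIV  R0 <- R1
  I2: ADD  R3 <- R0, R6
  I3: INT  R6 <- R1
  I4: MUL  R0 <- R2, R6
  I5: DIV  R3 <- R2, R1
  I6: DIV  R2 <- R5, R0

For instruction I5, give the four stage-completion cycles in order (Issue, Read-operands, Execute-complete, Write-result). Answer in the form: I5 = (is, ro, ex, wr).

I5 = (16, 17, 25, 26)

t=1  I1→DIV
t=2  I1 RO · I2→ADD
t=3  I3→INT
t=4  I3 RO
t=5  I3 EX
t=10  I1 EX
t=11  I1 WR R0
t=12  I2 RO · I4→MUL
t=13  I3 WR R6
t=14  I2 EX · I4 RO
t=15  I2 WR R3
t=16  I5→DIV
t=17  I5 RO
t=18  I4 EX
t=19  I4 WR R0
t=25  I5 EX
t=26  I5 WR R3
t=27  I6→DIV
t=28  I6 RO
t=36  I6 EX
t=37  I6 WR R2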